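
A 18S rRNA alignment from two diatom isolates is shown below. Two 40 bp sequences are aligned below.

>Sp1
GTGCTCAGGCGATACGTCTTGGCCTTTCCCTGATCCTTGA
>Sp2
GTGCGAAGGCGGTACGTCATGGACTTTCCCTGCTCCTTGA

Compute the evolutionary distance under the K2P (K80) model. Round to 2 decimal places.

0.17

Of 40 sites, 1 differences are transitions and 5 are transversions, so P = 1/40 = 0.025 and Q = 5/40 = 0.125.
Under the Kimura two-parameter model, d = −½ ln(1 − 2P − Q) − ¼ ln(1 − 2Q).
1 − 2P − Q = 0.825, giving −½ ln(0.825) = 0.096186.
1 − 2Q = 0.75, giving −¼ ln(0.75) = 0.071921.
d = 0.096186 + 0.071921 = 0.168107.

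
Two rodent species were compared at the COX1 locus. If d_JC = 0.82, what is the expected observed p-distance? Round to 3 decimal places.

p = (3/4)(1 − e^(−4d/3)) = 0.75 × (1 − e^(-1.093333)) = 0.75 × (1 − 0.335098) = 0.498677.

0.499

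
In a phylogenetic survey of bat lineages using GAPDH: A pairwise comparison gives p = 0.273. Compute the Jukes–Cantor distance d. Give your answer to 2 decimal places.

0.34

d = −(3/4) ln(1 − 4p/3) = −0.75 ln(1 − 0.364) = −0.75 ln(0.636)
  = −0.75 × (-0.452557) = 0.339418 substitutions/site.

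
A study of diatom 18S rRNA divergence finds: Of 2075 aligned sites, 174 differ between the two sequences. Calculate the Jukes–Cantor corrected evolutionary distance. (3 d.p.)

p = 174/2075 ≈ 0.083855.
d = −(3/4) ln(1 − 4p/3) = −0.75 ln(1 − 0.111807) = −0.75 ln(0.888193)
  = −0.75 × (-0.118566) = 0.088925 substitutions/site.

0.089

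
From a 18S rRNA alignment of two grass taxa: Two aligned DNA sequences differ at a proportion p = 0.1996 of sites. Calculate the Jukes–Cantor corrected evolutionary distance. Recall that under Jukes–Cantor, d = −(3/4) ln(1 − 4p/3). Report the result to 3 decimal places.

0.232

d = −(3/4) ln(1 − 4p/3) = −0.75 ln(1 − 0.266133) = −0.75 ln(0.733867)
  = −0.75 × (-0.309427) = 0.232070 substitutions/site.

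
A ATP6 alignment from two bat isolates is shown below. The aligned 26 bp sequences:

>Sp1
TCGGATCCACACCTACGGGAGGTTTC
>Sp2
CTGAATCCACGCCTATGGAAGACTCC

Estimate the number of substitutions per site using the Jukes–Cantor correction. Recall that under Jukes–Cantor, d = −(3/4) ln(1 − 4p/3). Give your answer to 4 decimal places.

The sequences differ at 9 of 26 sites (1, 2, 4, 11, 16, 19, 22, 23, 25), so p = 9/26 ≈ 0.346154.
d = −(3/4) ln(1 − 4p/3) = −0.75 ln(1 − 0.461539) = −0.75 ln(0.538461)
  = −0.75 × (-0.619040) = 0.464280 substitutions/site.

0.4643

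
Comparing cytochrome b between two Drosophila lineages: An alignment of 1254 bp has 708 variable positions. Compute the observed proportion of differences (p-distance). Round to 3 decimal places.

p = 708/1254 = 0.564593… ≈ 0.565 (to 3 d.p.).

0.565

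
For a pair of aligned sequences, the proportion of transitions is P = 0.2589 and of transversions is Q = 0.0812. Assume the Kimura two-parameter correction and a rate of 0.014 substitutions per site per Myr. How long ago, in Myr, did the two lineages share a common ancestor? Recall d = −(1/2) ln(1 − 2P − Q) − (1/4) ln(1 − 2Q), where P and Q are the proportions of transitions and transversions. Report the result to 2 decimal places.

17.90

Under the Kimura two-parameter model, d = −½ ln(1 − 2P − Q) − ¼ ln(1 − 2Q).
1 − 2P − Q = 0.401, giving −½ ln(0.401) = 0.456897.
1 − 2Q = 0.8376, giving −¼ ln(0.8376) = 0.044304.
d = 0.456897 + 0.044304 = 0.501201.
Under a molecular clock d = 2μt, so t = d/(2μ) = 0.501201 / (2 × 0.014) = 17.90 Myr.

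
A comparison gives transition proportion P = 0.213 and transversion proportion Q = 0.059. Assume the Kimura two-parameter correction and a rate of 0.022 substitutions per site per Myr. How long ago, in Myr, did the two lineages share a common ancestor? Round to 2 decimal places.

Under the Kimura two-parameter model, d = −½ ln(1 − 2P − Q) − ¼ ln(1 − 2Q).
1 − 2P − Q = 0.515, giving −½ ln(0.515) = 0.331794.
1 − 2Q = 0.882, giving −¼ ln(0.882) = 0.031391.
d = 0.331794 + 0.031391 = 0.363185.
Under a molecular clock d = 2μt, so t = d/(2μ) = 0.363185 / (2 × 0.022) = 8.25 Myr.

8.25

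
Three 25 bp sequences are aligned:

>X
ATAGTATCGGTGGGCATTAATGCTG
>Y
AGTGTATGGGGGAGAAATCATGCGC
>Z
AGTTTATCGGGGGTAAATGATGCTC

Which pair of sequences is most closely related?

Y and Z

X–Y: 10/25 differ, p = 0.400, d = 0.572.
X–Z: 9/25 differ, p = 0.360, d = 0.490.
Y–Z: 6/25 differ, p = 0.240, d = 0.289.
The smallest distance is between Y and Z.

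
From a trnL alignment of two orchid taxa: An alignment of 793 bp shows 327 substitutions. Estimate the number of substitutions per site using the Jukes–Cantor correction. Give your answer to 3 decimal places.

0.599

p = 327/793 ≈ 0.412358.
d = −(3/4) ln(1 − 4p/3) = −0.75 ln(1 − 0.549811) = −0.75 ln(0.450189)
  = −0.75 × (-0.798088) = 0.598566 substitutions/site.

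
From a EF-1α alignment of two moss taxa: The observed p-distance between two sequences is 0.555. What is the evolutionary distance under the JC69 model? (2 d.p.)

d = −(3/4) ln(1 − 4p/3) = −0.75 ln(1 − 0.74) = −0.75 ln(0.26)
  = −0.75 × (-1.347074) = 1.010306 substitutions/site.

1.01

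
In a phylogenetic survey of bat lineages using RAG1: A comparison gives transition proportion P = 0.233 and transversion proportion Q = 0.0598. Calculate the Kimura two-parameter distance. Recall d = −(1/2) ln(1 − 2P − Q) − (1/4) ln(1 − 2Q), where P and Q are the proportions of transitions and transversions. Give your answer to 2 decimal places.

Under the Kimura two-parameter model, d = −½ ln(1 − 2P − Q) − ¼ ln(1 − 2Q).
1 − 2P − Q = 0.4742, giving −½ ln(0.4742) = 0.373063.
1 − 2Q = 0.8804, giving −¼ ln(0.8804) = 0.031845.
d = 0.373063 + 0.031845 = 0.404908.

0.40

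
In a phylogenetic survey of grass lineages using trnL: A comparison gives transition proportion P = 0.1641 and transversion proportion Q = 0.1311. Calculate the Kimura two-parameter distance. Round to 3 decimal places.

0.383

Under the Kimura two-parameter model, d = −½ ln(1 − 2P − Q) − ¼ ln(1 − 2Q).
1 − 2P − Q = 0.5407, giving −½ ln(0.5407) = 0.307445.
1 − 2Q = 0.7378, giving −¼ ln(0.7378) = 0.076021.
d = 0.307445 + 0.076021 = 0.383466.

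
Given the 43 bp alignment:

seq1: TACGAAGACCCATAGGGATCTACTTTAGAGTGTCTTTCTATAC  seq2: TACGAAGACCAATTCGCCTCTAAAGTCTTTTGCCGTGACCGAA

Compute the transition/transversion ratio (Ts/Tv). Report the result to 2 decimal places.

0.11

Transitions are A↔G and C↔T; transversions are all other mismatches.
Transitions: 2. Transversions: 18.
R = 2/18 = 0.111111… ≈ 0.11 (to 2 d.p.).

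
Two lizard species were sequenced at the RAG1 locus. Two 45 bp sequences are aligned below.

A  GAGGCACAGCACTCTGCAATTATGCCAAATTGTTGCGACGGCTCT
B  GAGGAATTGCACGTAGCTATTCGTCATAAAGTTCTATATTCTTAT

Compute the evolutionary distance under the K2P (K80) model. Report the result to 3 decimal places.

Of 45 sites, 5 differences are transitions and 19 are transversions, so P = 5/45 ≈ 0.111111 and Q = 19/45 ≈ 0.422222.
Under the Kimura two-parameter model, d = −½ ln(1 − 2P − Q) − ¼ ln(1 − 2Q).
1 − 2P − Q = 0.355556, giving −½ ln(0.355556) = 0.517036.
1 − 2Q = 0.155556, giving −¼ ln(0.155556) = 0.465187.
d = 0.517036 + 0.465187 = 0.982223.

0.982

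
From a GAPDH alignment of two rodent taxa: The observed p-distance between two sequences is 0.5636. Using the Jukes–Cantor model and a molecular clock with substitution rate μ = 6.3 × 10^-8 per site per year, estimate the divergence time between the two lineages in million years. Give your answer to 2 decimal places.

d = −(3/4) ln(1 − 4p/3) = −0.75 ln(1 − 0.751467) = −0.75 ln(0.248533)
  = −0.75 × (-1.392180) = 1.044135 substitutions/site.
Under a molecular clock d = 2μt, so t = d/(2μ) = 1.044135 / (2 × 6.3 × 10^-8) = 8.29 million years.

8.29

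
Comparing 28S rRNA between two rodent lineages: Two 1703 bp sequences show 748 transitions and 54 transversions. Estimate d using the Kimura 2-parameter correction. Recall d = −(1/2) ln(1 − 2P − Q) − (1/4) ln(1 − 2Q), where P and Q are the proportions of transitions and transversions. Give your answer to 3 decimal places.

1.221

P = 748/1703 ≈ 0.439225 and Q = 54/1703 ≈ 0.031709.
Under the Kimura two-parameter model, d = −½ ln(1 − 2P − Q) − ¼ ln(1 − 2Q).
1 − 2P − Q = 0.089841, giving −½ ln(0.089841) = 1.204857.
1 − 2Q = 0.936582, giving −¼ ln(0.936582) = 0.016380.
d = 1.204857 + 0.016380 = 1.221237.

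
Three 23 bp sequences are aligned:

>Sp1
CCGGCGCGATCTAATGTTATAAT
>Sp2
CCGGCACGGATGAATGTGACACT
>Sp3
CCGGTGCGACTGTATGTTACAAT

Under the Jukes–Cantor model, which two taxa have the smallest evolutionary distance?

Sp1 and Sp3

Sp1–Sp2: 8/23 differ, p = 0.348, d = 0.467.
Sp1–Sp3: 6/23 differ, p = 0.261, d = 0.321.
Sp2–Sp3: 7/23 differ, p = 0.304, d = 0.390.
The smallest distance is between Sp1 and Sp3.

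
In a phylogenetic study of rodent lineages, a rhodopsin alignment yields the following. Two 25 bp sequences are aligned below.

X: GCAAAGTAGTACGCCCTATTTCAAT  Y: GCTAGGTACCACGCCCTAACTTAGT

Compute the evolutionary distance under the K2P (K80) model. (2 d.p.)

Of 25 sites, 5 differences are transitions and 3 are transversions, so P = 5/25 = 0.2 and Q = 3/25 = 0.12.
Under the Kimura two-parameter model, d = −½ ln(1 − 2P − Q) − ¼ ln(1 − 2Q).
1 − 2P − Q = 0.48, giving −½ ln(0.48) = 0.366985.
1 − 2Q = 0.76, giving −¼ ln(0.76) = 0.068609.
d = 0.366985 + 0.068609 = 0.435594.

0.44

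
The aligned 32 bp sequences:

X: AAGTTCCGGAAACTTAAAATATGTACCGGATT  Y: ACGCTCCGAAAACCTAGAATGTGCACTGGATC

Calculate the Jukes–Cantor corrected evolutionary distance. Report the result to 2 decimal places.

0.35

The sequences differ at 9 of 32 sites (2, 4, 9, 14, 17, 21, 24, 27, 32), so p = 9/32 = 0.28125.
d = −(3/4) ln(1 − 4p/3) = −0.75 ln(1 − 0.375) = −0.75 ln(0.625)
  = −0.75 × (-0.470004) = 0.352503 substitutions/site.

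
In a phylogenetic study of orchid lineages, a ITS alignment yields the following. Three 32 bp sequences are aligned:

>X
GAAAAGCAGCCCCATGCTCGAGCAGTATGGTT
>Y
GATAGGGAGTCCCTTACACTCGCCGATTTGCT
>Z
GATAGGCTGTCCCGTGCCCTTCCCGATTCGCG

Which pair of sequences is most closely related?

X–Y: 14/32 differ, p = 0.438, d = 0.657.
X–Z: 15/32 differ, p = 0.469, d = 0.736.
Y–Z: 9/32 differ, p = 0.281, d = 0.353.
The smallest distance is between Y and Z.

Y and Z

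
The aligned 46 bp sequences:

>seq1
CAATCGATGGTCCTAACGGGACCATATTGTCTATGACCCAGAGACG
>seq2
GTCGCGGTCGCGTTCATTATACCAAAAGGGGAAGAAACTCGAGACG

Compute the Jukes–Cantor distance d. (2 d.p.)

The sequences differ at 25 of 46 sites, so p = 25/46 ≈ 0.543478.
d = −(3/4) ln(1 − 4p/3) = −0.75 ln(1 − 0.724637) = −0.75 ln(0.275363)
  = −0.75 × (-1.289665) = 0.967249 substitutions/site.

0.97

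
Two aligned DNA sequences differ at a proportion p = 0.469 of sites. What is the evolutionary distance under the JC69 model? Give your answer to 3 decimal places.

0.736

d = −(3/4) ln(1 − 4p/3) = −0.75 ln(1 − 0.625333) = −0.75 ln(0.374667)
  = −0.75 × (-0.981718) = 0.736289 substitutions/site.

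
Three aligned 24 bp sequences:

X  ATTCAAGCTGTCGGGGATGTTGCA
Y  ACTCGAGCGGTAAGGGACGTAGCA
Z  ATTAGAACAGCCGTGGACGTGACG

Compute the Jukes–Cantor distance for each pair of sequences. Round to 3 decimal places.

X–Y: 7/24 sites differ → p ≈ 0.291667, d = −0.75 ln(1 − 0.388889) = 0.369358 ≈ 0.369.
X–Z: 10/24 sites differ → p ≈ 0.416667, d = −0.75 ln(1 − 0.555556) = 0.608198 ≈ 0.608.
Y–Z: 11/24 sites differ → p ≈ 0.458333, d = −0.75 ln(1 − 0.611111) = 0.708346 ≈ 0.708.

d(X,Y) = 0.369, d(X,Z) = 0.608, d(Y,Z) = 0.708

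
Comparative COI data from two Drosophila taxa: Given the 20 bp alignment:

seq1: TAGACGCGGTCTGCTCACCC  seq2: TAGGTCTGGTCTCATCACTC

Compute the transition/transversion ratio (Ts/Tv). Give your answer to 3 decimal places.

Transitions are A↔G and C↔T; transversions are all other mismatches.
Transitions: 4. Transversions: 3.
R = 4/3 = 1.333333… ≈ 1.333 (to 3 d.p.).

1.333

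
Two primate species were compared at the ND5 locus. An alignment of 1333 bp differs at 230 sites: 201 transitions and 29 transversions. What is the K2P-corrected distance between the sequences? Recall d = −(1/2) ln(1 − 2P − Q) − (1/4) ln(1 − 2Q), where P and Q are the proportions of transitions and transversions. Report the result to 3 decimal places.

P = 201/1333 ≈ 0.150788 and Q = 29/1333 ≈ 0.021755.
Under the Kimura two-parameter model, d = −½ ln(1 − 2P − Q) − ¼ ln(1 − 2Q).
1 − 2P − Q = 0.676669, giving −½ ln(0.676669) = 0.195287.
1 − 2Q = 0.95649, giving −¼ ln(0.95649) = 0.011121.
d = 0.195287 + 0.011121 = 0.206408.

0.206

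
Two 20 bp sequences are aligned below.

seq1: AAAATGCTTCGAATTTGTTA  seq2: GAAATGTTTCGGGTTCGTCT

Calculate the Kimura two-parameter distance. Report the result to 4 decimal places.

Of 20 sites, 6 differences are transitions and 1 are transversions, so P = 6/20 = 0.3 and Q = 1/20 = 0.05.
Under the Kimura two-parameter model, d = −½ ln(1 − 2P − Q) − ¼ ln(1 − 2Q).
1 − 2P − Q = 0.35, giving −½ ln(0.35) = 0.524911.
1 − 2Q = 0.9, giving −¼ ln(0.9) = 0.026340.
d = 0.524911 + 0.026340 = 0.551251.

0.5513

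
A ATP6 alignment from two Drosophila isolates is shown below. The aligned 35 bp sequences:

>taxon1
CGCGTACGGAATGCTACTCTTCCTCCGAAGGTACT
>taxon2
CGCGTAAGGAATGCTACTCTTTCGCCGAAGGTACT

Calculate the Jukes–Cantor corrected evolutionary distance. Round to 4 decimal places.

The sequences differ at 3 of 35 sites (7, 22, 24), so p = 3/35 ≈ 0.085714.
d = −(3/4) ln(1 − 4p/3) = −0.75 ln(1 − 0.114285) = −0.75 ln(0.885715)
  = −0.75 × (-0.121360) = 0.091020 substitutions/site.

0.0910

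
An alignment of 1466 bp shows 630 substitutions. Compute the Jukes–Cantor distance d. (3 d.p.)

p = 630/1466 ≈ 0.429741.
d = −(3/4) ln(1 − 4p/3) = −0.75 ln(1 − 0.572988) = −0.75 ln(0.427012)
  = −0.75 × (-0.850943) = 0.638207 substitutions/site.

0.638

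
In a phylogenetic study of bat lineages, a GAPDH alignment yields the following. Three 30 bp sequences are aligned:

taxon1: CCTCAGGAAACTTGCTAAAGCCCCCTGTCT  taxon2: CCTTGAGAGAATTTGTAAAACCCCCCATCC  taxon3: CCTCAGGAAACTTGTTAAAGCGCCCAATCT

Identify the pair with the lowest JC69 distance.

taxon1 and taxon3

taxon1–taxon2: 11/30 differ, p = 0.367, d = 0.503.
taxon1–taxon3: 4/30 differ, p = 0.133, d = 0.147.
taxon2–taxon3: 11/30 differ, p = 0.367, d = 0.503.
The smallest distance is between taxon1 and taxon3.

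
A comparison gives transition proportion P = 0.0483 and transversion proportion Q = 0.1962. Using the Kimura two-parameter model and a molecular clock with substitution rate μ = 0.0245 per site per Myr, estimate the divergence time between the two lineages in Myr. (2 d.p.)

Under the Kimura two-parameter model, d = −½ ln(1 − 2P − Q) − ¼ ln(1 − 2Q).
1 − 2P − Q = 0.7072, giving −½ ln(0.7072) = 0.173221.
1 − 2Q = 0.6076, giving −¼ ln(0.6076) = 0.124560.
d = 0.173221 + 0.124560 = 0.297781.
Under a molecular clock d = 2μt, so t = d/(2μ) = 0.297781 / (2 × 0.0245) = 6.08 Myr.

6.08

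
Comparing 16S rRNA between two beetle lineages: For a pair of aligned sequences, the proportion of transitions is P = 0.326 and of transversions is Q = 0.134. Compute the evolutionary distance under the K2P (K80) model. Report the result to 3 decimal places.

0.849

Under the Kimura two-parameter model, d = −½ ln(1 − 2P − Q) − ¼ ln(1 − 2Q).
1 − 2P − Q = 0.214, giving −½ ln(0.214) = 0.770890.
1 − 2Q = 0.732, giving −¼ ln(0.732) = 0.077994.
d = 0.770890 + 0.077994 = 0.848884.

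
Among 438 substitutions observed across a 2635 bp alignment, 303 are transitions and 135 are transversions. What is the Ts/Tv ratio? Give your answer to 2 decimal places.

2.24

R = 303/135 = 2.244444… ≈ 2.24 (to 2 d.p.).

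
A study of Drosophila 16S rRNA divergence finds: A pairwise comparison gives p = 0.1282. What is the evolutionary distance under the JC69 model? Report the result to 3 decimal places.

d = −(3/4) ln(1 − 4p/3) = −0.75 ln(1 − 0.170933) = −0.75 ln(0.829067)
  = −0.75 × (-0.187454) = 0.140591 substitutions/site.

0.141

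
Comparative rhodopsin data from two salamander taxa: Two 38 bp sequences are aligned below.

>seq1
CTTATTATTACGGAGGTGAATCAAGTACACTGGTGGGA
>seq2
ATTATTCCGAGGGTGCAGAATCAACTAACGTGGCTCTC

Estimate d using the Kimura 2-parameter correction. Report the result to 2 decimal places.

Of 38 sites, 2 differences are transitions and 15 are transversions, so P = 2/38 ≈ 0.052632 and Q = 15/38 ≈ 0.394737.
Under the Kimura two-parameter model, d = −½ ln(1 − 2P − Q) − ¼ ln(1 − 2Q).
1 − 2P − Q = 0.499999, giving −½ ln(0.499999) = 0.346575.
1 − 2Q = 0.210526, giving −¼ ln(0.210526) = 0.389537.
d = 0.346575 + 0.389537 = 0.736112.

0.74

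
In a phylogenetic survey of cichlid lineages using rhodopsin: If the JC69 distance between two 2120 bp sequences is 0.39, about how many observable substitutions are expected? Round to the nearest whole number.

645

Invert JC69: p = (3/4)(1 − e^(−4d/3)) = 0.75 × (1 − e^(-0.52)) = 0.75 × (1 − 0.594521) = 0.304109.
Expected differing sites = pL ≈ 0.304109 × 2120 = 644.71108 ≈ 645.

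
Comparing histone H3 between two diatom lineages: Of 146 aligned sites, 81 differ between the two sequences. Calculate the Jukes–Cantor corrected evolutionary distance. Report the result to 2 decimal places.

p = 81/146 ≈ 0.554795.
d = −(3/4) ln(1 − 4p/3) = −0.75 ln(1 − 0.739727) = −0.75 ln(0.260273)
  = −0.75 × (-1.346024) = 1.009518 substitutions/site.

1.01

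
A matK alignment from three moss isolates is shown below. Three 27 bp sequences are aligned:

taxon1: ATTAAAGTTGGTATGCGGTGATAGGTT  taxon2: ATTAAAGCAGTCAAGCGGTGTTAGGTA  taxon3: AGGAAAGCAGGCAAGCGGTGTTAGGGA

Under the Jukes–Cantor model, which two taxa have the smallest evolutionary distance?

taxon1–taxon2: 7/27 differ, p = 0.259, d = 0.318.
taxon1–taxon3: 9/27 differ, p = 0.333, d = 0.441.
taxon2–taxon3: 4/27 differ, p = 0.148, d = 0.165.
The smallest distance is between taxon2 and taxon3.

taxon2 and taxon3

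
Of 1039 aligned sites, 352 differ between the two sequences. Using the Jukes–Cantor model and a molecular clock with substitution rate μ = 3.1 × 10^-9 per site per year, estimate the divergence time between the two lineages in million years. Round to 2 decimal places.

p = 352/1039 ≈ 0.338787.
d = −(3/4) ln(1 − 4p/3) = −0.75 ln(1 − 0.451716) = −0.75 ln(0.548284)
  = −0.75 × (-0.600962) = 0.450722 substitutions/site.
Under a molecular clock d = 2μt, so t = d/(2μ) = 0.450722 / (2 × 3.1 × 10^-9) = 72.70 million years.

72.70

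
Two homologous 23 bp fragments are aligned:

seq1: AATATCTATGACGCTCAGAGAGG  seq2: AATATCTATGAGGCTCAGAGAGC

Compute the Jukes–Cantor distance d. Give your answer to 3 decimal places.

0.092

The sequences differ at 2 of 23 sites (12, 23), so p = 2/23 ≈ 0.086957.
d = −(3/4) ln(1 − 4p/3) = −0.75 ln(1 − 0.115943) = −0.75 ln(0.884057)
  = −0.75 × (-0.123234) = 0.092426 substitutions/site.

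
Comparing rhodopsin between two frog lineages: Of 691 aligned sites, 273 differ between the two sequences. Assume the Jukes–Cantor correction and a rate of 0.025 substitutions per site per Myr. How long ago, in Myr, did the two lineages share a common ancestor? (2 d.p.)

p = 273/691 ≈ 0.39508.
d = −(3/4) ln(1 − 4p/3) = −0.75 ln(1 − 0.526773) = −0.75 ln(0.473227)
  = −0.75 × (-0.748180) = 0.561135 substitutions/site.
Under a molecular clock d = 2μt, so t = d/(2μ) = 0.561135 / (2 × 0.025) = 11.22 Myr.

11.22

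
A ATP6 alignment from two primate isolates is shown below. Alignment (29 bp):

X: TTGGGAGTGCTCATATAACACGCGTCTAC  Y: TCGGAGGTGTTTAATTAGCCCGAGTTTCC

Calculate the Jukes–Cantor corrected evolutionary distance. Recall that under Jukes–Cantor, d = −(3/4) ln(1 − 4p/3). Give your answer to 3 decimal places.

The sequences differ at 12 of 29 sites, so p = 12/29 ≈ 0.413793.
d = −(3/4) ln(1 − 4p/3) = −0.75 ln(1 − 0.551724) = −0.75 ln(0.448276)
  = −0.75 × (-0.802346) = 0.601760 substitutions/site.

0.602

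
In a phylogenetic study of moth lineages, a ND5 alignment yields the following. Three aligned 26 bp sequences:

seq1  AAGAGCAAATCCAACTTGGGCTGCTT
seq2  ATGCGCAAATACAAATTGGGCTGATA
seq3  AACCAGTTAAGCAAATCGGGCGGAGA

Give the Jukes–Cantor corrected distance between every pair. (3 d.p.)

d(seq1,seq2) = 0.276, d(seq1,seq3) = 0.949, d(seq2,seq3) = 0.623

seq1–seq2: 6/26 sites differ → p ≈ 0.230769, d = −0.75 ln(1 − 0.307692) = 0.275793 ≈ 0.276.
seq1–seq3: 14/26 sites differ → p ≈ 0.538462, d = −0.75 ln(1 − 0.717949) = 0.949251 ≈ 0.949.
seq2–seq3: 11/26 sites differ → p ≈ 0.423077, d = −0.75 ln(1 − 0.564103) = 0.622762 ≈ 0.623.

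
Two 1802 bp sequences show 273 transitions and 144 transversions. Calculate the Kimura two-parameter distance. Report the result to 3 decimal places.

0.285

P = 273/1802 ≈ 0.151498 and Q = 144/1802 ≈ 0.079911.
Under the Kimura two-parameter model, d = −½ ln(1 − 2P − Q) − ¼ ln(1 − 2Q).
1 − 2P − Q = 0.617093, giving −½ ln(0.617093) = 0.241368.
1 − 2Q = 0.840178, giving −¼ ln(0.840178) = 0.043535.
d = 0.241368 + 0.043535 = 0.284903.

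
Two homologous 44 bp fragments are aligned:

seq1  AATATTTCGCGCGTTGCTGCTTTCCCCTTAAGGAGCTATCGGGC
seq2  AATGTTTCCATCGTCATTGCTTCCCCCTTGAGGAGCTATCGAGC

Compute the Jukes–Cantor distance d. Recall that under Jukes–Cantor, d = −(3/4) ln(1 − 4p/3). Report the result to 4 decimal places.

0.2708

The sequences differ at 10 of 44 sites (4, 9, 10, 11, 15, 16, 17, 23, 30, 42), so p = 10/44 ≈ 0.227273.
d = −(3/4) ln(1 − 4p/3) = −0.75 ln(1 − 0.303031) = −0.75 ln(0.696969)
  = −0.75 × (-0.361014) = 0.270761 substitutions/site.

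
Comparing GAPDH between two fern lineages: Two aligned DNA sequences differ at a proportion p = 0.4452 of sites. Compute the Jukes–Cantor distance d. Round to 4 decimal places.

d = −(3/4) ln(1 − 4p/3) = −0.75 ln(1 − 0.5936) = −0.75 ln(0.4064)
  = −0.75 × (-0.900417) = 0.675313 substitutions/site.

0.6753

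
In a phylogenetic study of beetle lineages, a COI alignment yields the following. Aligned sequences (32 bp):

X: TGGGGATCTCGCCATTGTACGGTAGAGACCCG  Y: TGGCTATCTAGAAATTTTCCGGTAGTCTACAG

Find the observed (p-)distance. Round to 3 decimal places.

0.375

The sequences differ at 12 of 32 positions.
p = 12/32 = 0.375.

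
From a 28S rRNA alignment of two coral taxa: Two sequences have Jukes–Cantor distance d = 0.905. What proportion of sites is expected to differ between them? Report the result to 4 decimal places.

p = (3/4)(1 − e^(−4d/3)) = 0.75 × (1 − e^(-1.206667)) = 0.75 × (1 − 0.299193) = 0.525605.

0.5256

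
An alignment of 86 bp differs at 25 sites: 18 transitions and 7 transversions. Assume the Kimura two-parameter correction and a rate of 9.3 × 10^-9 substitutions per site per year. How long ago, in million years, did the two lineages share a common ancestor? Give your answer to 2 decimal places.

P = 18/86 ≈ 0.209302 and Q = 7/86 ≈ 0.081395.
Under the Kimura two-parameter model, d = −½ ln(1 − 2P − Q) − ¼ ln(1 − 2Q).
1 − 2P − Q = 0.500001, giving −½ ln(0.500001) = 0.346573.
1 − 2Q = 0.83721, giving −¼ ln(0.83721) = 0.044420.
d = 0.346573 + 0.044420 = 0.390993.
Under a molecular clock d = 2μt, so t = d/(2μ) = 0.390993 / (2 × 9.3 × 10^-9) = 21.02 million years.

21.02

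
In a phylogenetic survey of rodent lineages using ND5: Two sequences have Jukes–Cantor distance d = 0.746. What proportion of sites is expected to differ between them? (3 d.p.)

p = (3/4)(1 − e^(−4d/3)) = 0.75 × (1 − e^(-0.994667)) = 0.75 × (1 − 0.369847) = 0.472615.

0.473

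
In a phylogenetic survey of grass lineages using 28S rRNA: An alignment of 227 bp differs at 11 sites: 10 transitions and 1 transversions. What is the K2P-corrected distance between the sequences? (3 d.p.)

0.051

P = 10/227 ≈ 0.044053 and Q = 1/227 ≈ 0.004405.
Under the Kimura two-parameter model, d = −½ ln(1 − 2P − Q) − ¼ ln(1 − 2Q).
1 − 2P − Q = 0.907489, giving −½ ln(0.907489) = 0.048537.
1 − 2Q = 0.99119, giving −¼ ln(0.99119) = 0.002212.
d = 0.048537 + 0.002212 = 0.050749.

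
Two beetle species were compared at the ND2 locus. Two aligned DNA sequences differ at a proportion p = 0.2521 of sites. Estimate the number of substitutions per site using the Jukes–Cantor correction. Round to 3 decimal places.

0.307

d = −(3/4) ln(1 − 4p/3) = −0.75 ln(1 − 0.336133) = −0.75 ln(0.663867)
  = −0.75 × (-0.409673) = 0.307255 substitutions/site.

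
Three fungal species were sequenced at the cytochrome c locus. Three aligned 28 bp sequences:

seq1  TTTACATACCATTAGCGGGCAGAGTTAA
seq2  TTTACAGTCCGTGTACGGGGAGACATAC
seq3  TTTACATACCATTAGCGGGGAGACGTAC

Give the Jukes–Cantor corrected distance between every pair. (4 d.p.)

seq1–seq2: 10/28 sites differ → p ≈ 0.357143, d = −0.75 ln(1 − 0.476191) = 0.484971 ≈ 0.4850.
seq1–seq3: 4/28 sites differ → p ≈ 0.142857, d = −0.75 ln(1 − 0.190476) = 0.158482 ≈ 0.1585.
seq2–seq3: 7/28 sites differ → p = 0.25, d = −0.75 ln(1 − 0.333333) = 0.304098 ≈ 0.3041.

d(seq1,seq2) = 0.4850, d(seq1,seq3) = 0.1585, d(seq2,seq3) = 0.3041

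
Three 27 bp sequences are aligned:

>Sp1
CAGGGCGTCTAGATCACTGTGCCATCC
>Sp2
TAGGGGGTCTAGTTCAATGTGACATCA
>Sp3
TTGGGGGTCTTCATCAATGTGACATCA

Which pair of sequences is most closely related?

Sp1–Sp2: 6/27 differ, p = 0.222, d = 0.264.
Sp1–Sp3: 8/27 differ, p = 0.296, d = 0.377.
Sp2–Sp3: 4/27 differ, p = 0.148, d = 0.165.
The smallest distance is between Sp2 and Sp3.

Sp2 and Sp3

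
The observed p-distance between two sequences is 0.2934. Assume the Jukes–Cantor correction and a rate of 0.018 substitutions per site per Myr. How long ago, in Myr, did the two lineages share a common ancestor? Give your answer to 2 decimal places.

d = −(3/4) ln(1 − 4p/3) = −0.75 ln(1 − 0.3912) = −0.75 ln(0.6088)
  = −0.75 × (-0.496265) = 0.372199 substitutions/site.
Under a molecular clock d = 2μt, so t = d/(2μ) = 0.372199 / (2 × 0.018) = 10.34 Myr.

10.34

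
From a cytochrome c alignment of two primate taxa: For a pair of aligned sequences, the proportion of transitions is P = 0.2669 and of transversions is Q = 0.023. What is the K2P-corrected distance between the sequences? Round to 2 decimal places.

0.42

Under the Kimura two-parameter model, d = −½ ln(1 − 2P − Q) − ¼ ln(1 − 2Q).
1 − 2P − Q = 0.4432, giving −½ ln(0.4432) = 0.406867.
1 − 2Q = 0.954, giving −¼ ln(0.954) = 0.011773.
d = 0.406867 + 0.011773 = 0.418640.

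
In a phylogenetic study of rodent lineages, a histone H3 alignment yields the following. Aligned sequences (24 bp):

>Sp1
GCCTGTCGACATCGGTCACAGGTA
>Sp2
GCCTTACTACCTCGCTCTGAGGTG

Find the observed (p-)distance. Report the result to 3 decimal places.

0.333

The sequences differ at 8 of 24 positions (sites 5, 6, 8, 11, 15, 18, 19, 24).
p = 8/24 = 0.333333… ≈ 0.333 (to 3 d.p.).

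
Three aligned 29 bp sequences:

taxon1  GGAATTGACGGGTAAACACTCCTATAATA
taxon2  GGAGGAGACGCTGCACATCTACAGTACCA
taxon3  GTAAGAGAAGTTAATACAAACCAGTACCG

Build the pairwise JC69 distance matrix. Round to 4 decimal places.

d(taxon1,taxon2) = 0.8776, d(taxon1,taxon3) = 0.8776, d(taxon2,taxon3) = 0.7739

taxon1–taxon2: 15/29 sites differ → p ≈ 0.517241, d = −0.75 ln(1 − 0.689655) = 0.877553 ≈ 0.8776.
taxon1–taxon3: 15/29 sites differ → p ≈ 0.517241, d = −0.75 ln(1 − 0.689655) = 0.877553 ≈ 0.8776.
taxon2–taxon3: 14/29 sites differ → p ≈ 0.482759, d = −0.75 ln(1 − 0.643679) = 0.773942 ≈ 0.7739.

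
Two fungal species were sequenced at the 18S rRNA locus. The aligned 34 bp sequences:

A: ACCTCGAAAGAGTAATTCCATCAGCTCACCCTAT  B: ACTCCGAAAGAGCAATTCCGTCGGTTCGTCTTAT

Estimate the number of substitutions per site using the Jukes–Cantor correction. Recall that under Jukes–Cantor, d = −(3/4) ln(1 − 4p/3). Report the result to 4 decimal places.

The sequences differ at 9 of 34 sites (3, 4, 13, 20, 23, 25, 28, 29, 31), so p = 9/34 ≈ 0.264706.
d = −(3/4) ln(1 − 4p/3) = −0.75 ln(1 − 0.352941) = −0.75 ln(0.647059)
  = −0.75 × (-0.435318) = 0.326489 substitutions/site.

0.3265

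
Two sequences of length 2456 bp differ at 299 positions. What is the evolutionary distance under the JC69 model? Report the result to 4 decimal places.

0.1328

p = 299/2456 ≈ 0.121743.
d = −(3/4) ln(1 − 4p/3) = −0.75 ln(1 − 0.162324) = −0.75 ln(0.837676)
  = −0.75 × (-0.177124) = 0.132843 substitutions/site.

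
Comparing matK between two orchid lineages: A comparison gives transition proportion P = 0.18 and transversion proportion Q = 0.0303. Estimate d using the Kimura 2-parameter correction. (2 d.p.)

0.26

Under the Kimura two-parameter model, d = −½ ln(1 − 2P − Q) − ¼ ln(1 − 2Q).
1 − 2P − Q = 0.6097, giving −½ ln(0.6097) = 0.247394.
1 − 2Q = 0.9394, giving −¼ ln(0.9394) = 0.015628.
d = 0.247394 + 0.015628 = 0.263022.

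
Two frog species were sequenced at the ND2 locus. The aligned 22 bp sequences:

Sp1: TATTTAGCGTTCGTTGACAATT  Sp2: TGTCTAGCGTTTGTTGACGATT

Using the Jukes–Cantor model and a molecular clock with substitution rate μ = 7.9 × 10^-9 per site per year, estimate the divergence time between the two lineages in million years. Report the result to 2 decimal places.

The sequences differ at 4 of 22 sites (2, 4, 12, 19), so p = 4/22 ≈ 0.181818.
d = −(3/4) ln(1 − 4p/3) = −0.75 ln(1 − 0.242424) = −0.75 ln(0.757576)
  = −0.75 × (-0.277631) = 0.208223 substitutions/site.
Under a molecular clock d = 2μt, so t = d/(2μ) = 0.208223 / (2 × 7.9 × 10^-9) = 13.18 million years.

13.18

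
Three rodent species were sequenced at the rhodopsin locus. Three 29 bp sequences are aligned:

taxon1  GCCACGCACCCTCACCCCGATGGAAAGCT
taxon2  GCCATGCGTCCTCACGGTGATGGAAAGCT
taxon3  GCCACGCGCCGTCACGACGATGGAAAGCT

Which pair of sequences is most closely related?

taxon1 and taxon3

taxon1–taxon2: 6/29 differ, p = 0.207, d = 0.242.
taxon1–taxon3: 4/29 differ, p = 0.138, d = 0.152.
taxon2–taxon3: 5/29 differ, p = 0.172, d = 0.196.
The smallest distance is between taxon1 and taxon3.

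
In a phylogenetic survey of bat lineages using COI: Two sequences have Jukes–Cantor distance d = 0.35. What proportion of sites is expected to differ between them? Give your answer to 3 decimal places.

p = (3/4)(1 − e^(−4d/3)) = 0.75 × (1 − e^(-0.466667)) = 0.75 × (1 − 0.627089) = 0.279683.

0.280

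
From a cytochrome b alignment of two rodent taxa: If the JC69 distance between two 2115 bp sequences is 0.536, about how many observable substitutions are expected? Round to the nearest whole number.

Invert JC69: p = (3/4)(1 − e^(−4d/3)) = 0.75 × (1 − e^(-0.714667)) = 0.75 × (1 − 0.489355) = 0.382984.
Expected differing sites = pL ≈ 0.382984 × 2115 = 810.01116 ≈ 810.

810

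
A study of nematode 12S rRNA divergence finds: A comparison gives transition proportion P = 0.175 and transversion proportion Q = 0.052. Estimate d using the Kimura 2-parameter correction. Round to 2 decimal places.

Under the Kimura two-parameter model, d = −½ ln(1 − 2P − Q) − ¼ ln(1 − 2Q).
1 − 2P − Q = 0.598, giving −½ ln(0.598) = 0.257082.
1 − 2Q = 0.896, giving −¼ ln(0.896) = 0.027454.
d = 0.257082 + 0.027454 = 0.284536.

0.28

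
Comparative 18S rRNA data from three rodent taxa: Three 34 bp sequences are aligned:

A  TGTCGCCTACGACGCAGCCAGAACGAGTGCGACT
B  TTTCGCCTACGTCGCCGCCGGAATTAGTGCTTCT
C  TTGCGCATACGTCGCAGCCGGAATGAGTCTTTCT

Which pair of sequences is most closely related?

B and C

A–B: 8/34 differ, p = 0.235, d = 0.282.
A–C: 10/34 differ, p = 0.294, d = 0.373.
B–C: 6/34 differ, p = 0.176, d = 0.201.
The smallest distance is between B and C.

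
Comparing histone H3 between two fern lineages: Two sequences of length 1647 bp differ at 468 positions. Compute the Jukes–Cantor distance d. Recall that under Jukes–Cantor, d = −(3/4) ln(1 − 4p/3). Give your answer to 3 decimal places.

p = 468/1647 ≈ 0.284153.
d = −(3/4) ln(1 − 4p/3) = −0.75 ln(1 − 0.378871) = −0.75 ln(0.621129)
  = −0.75 × (-0.476216) = 0.357162 substitutions/site.

0.357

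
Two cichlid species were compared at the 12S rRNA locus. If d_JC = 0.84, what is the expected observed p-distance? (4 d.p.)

0.5053

p = (3/4)(1 − e^(−4d/3)) = 0.75 × (1 − e^(-1.12)) = 0.75 × (1 − 0.326280) = 0.505290.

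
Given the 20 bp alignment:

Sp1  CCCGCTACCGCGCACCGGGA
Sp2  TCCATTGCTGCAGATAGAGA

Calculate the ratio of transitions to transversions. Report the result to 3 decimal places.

Transitions are A↔G and C↔T; transversions are all other mismatches.
Transitions: 8. Transversions: 2.
R = 8/2 = 4.000.

4.000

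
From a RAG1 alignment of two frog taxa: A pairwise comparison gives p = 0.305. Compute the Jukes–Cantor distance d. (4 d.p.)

0.3915

d = −(3/4) ln(1 − 4p/3) = −0.75 ln(1 − 0.406667) = −0.75 ln(0.593333)
  = −0.75 × (-0.521999) = 0.391499 substitutions/site.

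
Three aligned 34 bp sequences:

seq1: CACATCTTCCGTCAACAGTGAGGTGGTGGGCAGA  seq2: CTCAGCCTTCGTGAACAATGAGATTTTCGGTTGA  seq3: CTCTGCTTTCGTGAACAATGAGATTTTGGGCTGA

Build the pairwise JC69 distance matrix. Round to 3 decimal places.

seq1–seq2: 12/34 sites differ → p ≈ 0.352941, d = −0.75 ln(1 − 0.470588) = 0.476991 ≈ 0.477.
seq1–seq3: 10/34 sites differ → p ≈ 0.294118, d = −0.75 ln(1 − 0.392157) = 0.373379 ≈ 0.373.
seq2–seq3: 4/34 sites differ → p ≈ 0.117647, d = −0.75 ln(1 − 0.156863) = 0.127969 ≈ 0.128.

d(seq1,seq2) = 0.477, d(seq1,seq3) = 0.373, d(seq2,seq3) = 0.128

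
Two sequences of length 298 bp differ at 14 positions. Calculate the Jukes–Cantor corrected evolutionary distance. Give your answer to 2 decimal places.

0.05

p = 14/298 ≈ 0.04698.
d = −(3/4) ln(1 − 4p/3) = −0.75 ln(1 − 0.06264) = −0.75 ln(0.93736)
  = −0.75 × (-0.064688) = 0.048516 substitutions/site.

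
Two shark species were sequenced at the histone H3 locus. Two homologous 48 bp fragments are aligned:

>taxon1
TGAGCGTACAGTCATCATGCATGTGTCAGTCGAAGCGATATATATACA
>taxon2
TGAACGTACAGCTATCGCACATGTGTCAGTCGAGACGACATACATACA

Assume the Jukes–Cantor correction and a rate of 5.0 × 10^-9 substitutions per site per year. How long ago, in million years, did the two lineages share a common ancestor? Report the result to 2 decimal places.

24.41

The sequences differ at 10 of 48 sites (4, 12, 13, 17, 18, 19, 34, 35, 39, 43), so p = 10/48 ≈ 0.208333.
d = −(3/4) ln(1 − 4p/3) = −0.75 ln(1 − 0.277777) = −0.75 ln(0.722223)
  = −0.75 × (-0.325421) = 0.244066 substitutions/site.
Under a molecular clock d = 2μt, so t = d/(2μ) = 0.244066 / (2 × 5.0 × 10^-9) = 24.41 million years.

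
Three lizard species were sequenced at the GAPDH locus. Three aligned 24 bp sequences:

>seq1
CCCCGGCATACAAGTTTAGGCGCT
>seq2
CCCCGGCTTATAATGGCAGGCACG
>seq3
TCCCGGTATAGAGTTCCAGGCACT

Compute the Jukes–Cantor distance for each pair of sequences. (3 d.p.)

d(seq1,seq2) = 0.441, d(seq1,seq3) = 0.441, d(seq2,seq3) = 0.441

seq1–seq2: 8/24 sites differ → p ≈ 0.333333, d = −0.75 ln(1 − 0.444444) = 0.440839 ≈ 0.441.
seq1–seq3: 8/24 sites differ → p ≈ 0.333333, d = −0.75 ln(1 − 0.444444) = 0.440839 ≈ 0.441.
seq2–seq3: 8/24 sites differ → p ≈ 0.333333, d = −0.75 ln(1 − 0.444444) = 0.440839 ≈ 0.441.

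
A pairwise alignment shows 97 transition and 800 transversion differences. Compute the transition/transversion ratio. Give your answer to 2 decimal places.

0.12

R = 97/800 = 0.12125 ≈ 0.12 (to 2 d.p.).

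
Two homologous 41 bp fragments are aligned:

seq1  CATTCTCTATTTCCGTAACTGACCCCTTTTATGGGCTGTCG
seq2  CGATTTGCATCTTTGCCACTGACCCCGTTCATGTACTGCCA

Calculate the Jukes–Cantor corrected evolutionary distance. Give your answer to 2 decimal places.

0.55

The sequences differ at 16 of 41 sites, so p = 16/41 ≈ 0.390244.
d = −(3/4) ln(1 − 4p/3) = −0.75 ln(1 − 0.520325) = −0.75 ln(0.479675)
  = −0.75 × (-0.734646) = 0.550985 substitutions/site.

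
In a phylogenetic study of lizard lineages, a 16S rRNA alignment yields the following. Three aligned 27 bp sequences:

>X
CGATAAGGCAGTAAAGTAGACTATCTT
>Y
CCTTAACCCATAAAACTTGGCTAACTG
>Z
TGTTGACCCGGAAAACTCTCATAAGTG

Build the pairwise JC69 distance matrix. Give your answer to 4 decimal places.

X–Y: 11/27 sites differ → p ≈ 0.407407, d = −0.75 ln(1 − 0.543209) = 0.587647 ≈ 0.5876.
X–Z: 15/27 sites differ → p ≈ 0.555556, d = −0.75 ln(1 − 0.740741) = 1.012446 ≈ 1.0124.
Y–Z: 10/27 sites differ → p ≈ 0.37037, d = −0.75 ln(1 − 0.493827) = 0.510658 ≈ 0.5107.

d(X,Y) = 0.5876, d(X,Z) = 1.0124, d(Y,Z) = 0.5107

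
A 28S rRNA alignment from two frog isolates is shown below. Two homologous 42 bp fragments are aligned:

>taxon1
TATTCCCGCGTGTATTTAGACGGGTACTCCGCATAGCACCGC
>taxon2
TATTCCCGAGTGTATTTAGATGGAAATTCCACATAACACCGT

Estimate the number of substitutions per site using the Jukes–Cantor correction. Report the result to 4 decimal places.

The sequences differ at 8 of 42 sites (9, 21, 24, 25, 27, 31, 36, 42), so p = 8/42 ≈ 0.190476.
d = −(3/4) ln(1 − 4p/3) = −0.75 ln(1 − 0.253968) = −0.75 ln(0.746032)
  = −0.75 × (-0.292987) = 0.219740 substitutions/site.

0.2197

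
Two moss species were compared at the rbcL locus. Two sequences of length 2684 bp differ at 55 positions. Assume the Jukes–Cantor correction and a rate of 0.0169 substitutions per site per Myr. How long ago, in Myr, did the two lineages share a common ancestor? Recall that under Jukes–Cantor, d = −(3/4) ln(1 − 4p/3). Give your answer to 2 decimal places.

p = 55/2684 ≈ 0.020492.
d = −(3/4) ln(1 − 4p/3) = −0.75 ln(1 − 0.027323) = −0.75 ln(0.972677)
  = −0.75 × (-0.027703) = 0.020777 substitutions/site.
Under a molecular clock d = 2μt, so t = d/(2μ) = 0.020777 / (2 × 0.0169) = 0.61 Myr.

0.61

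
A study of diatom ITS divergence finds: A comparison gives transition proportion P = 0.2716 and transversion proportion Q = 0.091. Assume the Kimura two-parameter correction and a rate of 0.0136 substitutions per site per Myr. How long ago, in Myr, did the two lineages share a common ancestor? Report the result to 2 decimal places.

20.33

Under the Kimura two-parameter model, d = −½ ln(1 − 2P − Q) − ¼ ln(1 − 2Q).
1 − 2P − Q = 0.3658, giving −½ ln(0.3658) = 0.502834.
1 − 2Q = 0.818, giving −¼ ln(0.818) = 0.050223.
d = 0.502834 + 0.050223 = 0.553057.
Under a molecular clock d = 2μt, so t = d/(2μ) = 0.553057 / (2 × 0.0136) = 20.33 Myr.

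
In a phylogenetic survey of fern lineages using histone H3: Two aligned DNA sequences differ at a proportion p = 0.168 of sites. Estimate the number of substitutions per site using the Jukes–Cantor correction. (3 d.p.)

0.190

d = −(3/4) ln(1 − 4p/3) = −0.75 ln(1 − 0.224) = −0.75 ln(0.776)
  = −0.75 × (-0.253603) = 0.190202 substitutions/site.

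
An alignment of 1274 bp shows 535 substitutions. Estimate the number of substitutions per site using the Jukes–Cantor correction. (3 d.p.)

0.616

p = 535/1274 ≈ 0.419937.
d = −(3/4) ln(1 − 4p/3) = −0.75 ln(1 − 0.559916) = −0.75 ln(0.440084)
  = −0.75 × (-0.820790) = 0.615593 substitutions/site.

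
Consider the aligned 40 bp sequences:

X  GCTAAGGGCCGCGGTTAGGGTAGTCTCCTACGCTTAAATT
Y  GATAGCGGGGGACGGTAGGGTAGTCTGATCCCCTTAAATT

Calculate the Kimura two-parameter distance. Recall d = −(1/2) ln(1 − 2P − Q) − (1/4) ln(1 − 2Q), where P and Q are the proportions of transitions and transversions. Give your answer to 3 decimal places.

0.396

Of 40 sites, 1 differences are transitions and 11 are transversions, so P = 1/40 = 0.025 and Q = 11/40 = 0.275.
Under the Kimura two-parameter model, d = −½ ln(1 − 2P − Q) − ¼ ln(1 − 2Q).
1 − 2P − Q = 0.675, giving −½ ln(0.675) = 0.196521.
1 − 2Q = 0.45, giving −¼ ln(0.45) = 0.199627.
d = 0.196521 + 0.199627 = 0.396148.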